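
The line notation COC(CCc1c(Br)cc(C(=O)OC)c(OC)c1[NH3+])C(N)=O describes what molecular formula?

C14H20BrN2O5+

Heavy atoms from the SMILES: 1 Br, 14 C, 2 N, 5 O.
Implicit hydrogens by atom environment:
  5 × C (aromatic): no H
  5 × O: no H
  3 × C: 3 H each → 9
  2 × C: 2 H each → 4
  2 × C: no H
  1 × Br: no H
  1 × C (aromatic): 1 H
  1 × C: 1 H
  1 × N (charge +1): 3 H
  1 × N: 2 H
  Total hydrogens = 20.
Net charge +1.
Molecular formula: C14H20BrN2O5+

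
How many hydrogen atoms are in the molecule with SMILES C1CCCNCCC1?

Hydrogens are implicit in SMILES; fill each atom to its normal valence:
  7 × C: 2 H each → 14
  1 × N: 1 H
  Total hydrogens = 15.

15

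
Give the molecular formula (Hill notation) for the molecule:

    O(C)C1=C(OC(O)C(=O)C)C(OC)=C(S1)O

C9H12O6S

Heavy atoms from the SMILES: 9 C, 6 O, 1 S.
Implicit hydrogens by atom environment:
  4 × C (aromatic): no H
  4 × O: no H
  3 × C: 3 H each → 9
  2 × O: 1 H each → 2
  1 × C: 1 H
  1 × C: no H
  1 × S (aromatic): no H
  Total hydrogens = 12.
Molecular formula: C9H12O6S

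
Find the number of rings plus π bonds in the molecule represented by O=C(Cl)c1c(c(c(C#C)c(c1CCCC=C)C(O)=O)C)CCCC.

Molecular formula from the SMILES: C20H23ClO3.
DoU = (2C + 2 + N − H − X)/2 = (2·20 + 2 + 0 − 23 − 1)/2 = 18/2 = 9.
(Structurally: 1 ring(s) + 8 π bond(s) = 9.)

9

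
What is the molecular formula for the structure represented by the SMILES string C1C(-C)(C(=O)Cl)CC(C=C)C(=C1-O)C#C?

C12H13ClO2

Heavy atoms from the SMILES: 12 C, 1 Cl, 2 O.
Implicit hydrogens by atom environment:
  5 × C: no H
  3 × C: 2 H each → 6
  3 × C: 1 H each → 3
  1 × C: 3 H
  1 × Cl: no H
  1 × O: 1 H
  1 × O: no H
  Total hydrogens = 13.
Molecular formula: C12H13ClO2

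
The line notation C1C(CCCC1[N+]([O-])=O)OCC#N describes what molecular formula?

Heavy atoms from the SMILES: 8 C, 2 N, 3 O.
Implicit hydrogens by atom environment:
  5 × C: 2 H each → 10
  2 × C: 1 H each → 2
  2 × O: no H
  1 × C: no H
  1 × N (charge +1): no H
  1 × N: no H
  1 × O (charge -1): no H
  Total hydrogens = 12.
Molecular formula: C8H12N2O3

C8H12N2O3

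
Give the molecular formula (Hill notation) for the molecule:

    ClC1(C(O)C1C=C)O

Heavy atoms from the SMILES: 5 C, 1 Cl, 2 O.
Implicit hydrogens by atom environment:
  3 × C: 1 H each → 3
  2 × O: 1 H each → 2
  1 × C: 2 H
  1 × C: no H
  1 × Cl: no H
  Total hydrogens = 7.
Molecular formula: C5H7ClO2

C5H7ClO2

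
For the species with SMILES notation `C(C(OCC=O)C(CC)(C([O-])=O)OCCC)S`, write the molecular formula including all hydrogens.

C11H19O5S-

Heavy atoms from the SMILES: 11 C, 5 O, 1 S.
Implicit hydrogens by atom environment:
  5 × C: 2 H each → 10
  4 × O: no H
  2 × C: 3 H each → 6
  2 × C: 1 H each → 2
  2 × C: no H
  1 × O (charge -1): no H
  1 × S: 1 H
  Total hydrogens = 19.
Net charge -1.
Molecular formula: C11H19O5S-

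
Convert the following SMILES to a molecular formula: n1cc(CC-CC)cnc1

Heavy atoms from the SMILES: 8 C, 2 N.
Implicit hydrogens by atom environment:
  3 × C: 2 H each → 6
  3 × C (aromatic): 1 H each → 3
  2 × N (aromatic): no H
  1 × C: 3 H
  1 × C (aromatic): no H
  Total hydrogens = 12.
Molecular formula: C8H12N2

C8H12N2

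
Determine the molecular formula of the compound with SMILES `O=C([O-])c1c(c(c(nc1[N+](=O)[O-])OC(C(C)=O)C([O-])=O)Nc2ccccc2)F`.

[C16H10FN3O8]2-

Heavy atoms from the SMILES: 16 C, 1 F, 3 N, 8 O.
Implicit hydrogens by atom environment:
  6 × C (aromatic): no H
  5 × C (aromatic): 1 H each → 5
  5 × O: no H
  3 × C: no H
  3 × O (charge -1): no H
  1 × C: 3 H
  1 × C: 1 H
  1 × F: no H
  1 × N: 1 H
  1 × N (aromatic): no H
  1 × N (charge +1): no H
  Total hydrogens = 10.
Net charge -2.
Molecular formula: [C16H10FN3O8]2-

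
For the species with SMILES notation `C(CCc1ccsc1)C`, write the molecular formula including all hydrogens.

C8H12S

Heavy atoms from the SMILES: 8 C, 1 S.
Implicit hydrogens by atom environment:
  3 × C: 2 H each → 6
  3 × C (aromatic): 1 H each → 3
  1 × C: 3 H
  1 × C (aromatic): no H
  1 × S (aromatic): no H
  Total hydrogens = 12.
Molecular formula: C8H12S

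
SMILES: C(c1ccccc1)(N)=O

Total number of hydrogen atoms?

Hydrogens are implicit in SMILES; fill each atom to its normal valence:
  5 × C (aromatic): 1 H each → 5
  1 × C (aromatic): no H
  1 × C: no H
  1 × N: 2 H
  1 × O: no H
  Total hydrogens = 7.

7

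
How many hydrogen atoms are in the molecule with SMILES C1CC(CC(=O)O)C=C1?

10

Hydrogens are implicit in SMILES; fill each atom to its normal valence:
  3 × C: 2 H each → 6
  3 × C: 1 H each → 3
  1 × C: no H
  1 × O: 1 H
  1 × O: no H
  Total hydrogens = 10.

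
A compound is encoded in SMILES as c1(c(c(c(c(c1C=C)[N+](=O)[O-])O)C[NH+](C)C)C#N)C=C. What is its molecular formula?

C14H16N3O3+

Heavy atoms from the SMILES: 14 C, 3 N, 3 O.
Implicit hydrogens by atom environment:
  6 × C (aromatic): no H
  3 × C: 2 H each → 6
  2 × C: 3 H each → 6
  2 × C: 1 H each → 2
  1 × C: no H
  1 × N (charge +1): 1 H
  1 × N (charge +1): no H
  1 × N: no H
  1 × O: 1 H
  1 × O: no H
  1 × O (charge -1): no H
  Total hydrogens = 16.
Net charge +1.
Molecular formula: C14H16N3O3+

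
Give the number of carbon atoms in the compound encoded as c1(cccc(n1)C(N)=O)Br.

6

The symbol for carbon appears 6 times in the SMILES. Lowercase c denotes aromatic carbon and counts toward C.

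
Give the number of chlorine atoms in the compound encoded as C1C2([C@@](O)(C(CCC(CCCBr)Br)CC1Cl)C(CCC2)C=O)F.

The symbol for chlorine appears 1 time in the SMILES.

1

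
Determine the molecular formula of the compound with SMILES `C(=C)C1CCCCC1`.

Heavy atoms from the SMILES: 8 C.
Implicit hydrogens by atom environment:
  6 × C: 2 H each → 12
  2 × C: 1 H each → 2
  Total hydrogens = 14.
Molecular formula: C8H14

C8H14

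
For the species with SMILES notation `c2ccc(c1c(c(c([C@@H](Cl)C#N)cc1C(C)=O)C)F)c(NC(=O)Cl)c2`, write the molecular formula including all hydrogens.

Heavy atoms from the SMILES: 18 C, 2 Cl, 1 F, 2 N, 2 O.
Implicit hydrogens by atom environment:
  7 × C (aromatic): no H
  5 × C (aromatic): 1 H each → 5
  3 × C: no H
  2 × C: 3 H each → 6
  2 × Cl: no H
  2 × O: no H
  1 × C: 1 H
  1 × F: no H
  1 × N: 1 H
  1 × N: no H
  Total hydrogens = 13.
Molecular formula: C18H13Cl2FN2O2

C18H13Cl2FN2O2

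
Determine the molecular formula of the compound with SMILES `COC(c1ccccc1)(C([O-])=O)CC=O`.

C11H11O4-

Heavy atoms from the SMILES: 11 C, 4 O.
Implicit hydrogens by atom environment:
  5 × C (aromatic): 1 H each → 5
  3 × O: no H
  2 × C: no H
  1 × C: 3 H
  1 × C: 2 H
  1 × C: 1 H
  1 × C (aromatic): no H
  1 × O (charge -1): no H
  Total hydrogens = 11.
Net charge -1.
Molecular formula: C11H11O4-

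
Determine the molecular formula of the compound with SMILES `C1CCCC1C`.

C6H12

Heavy atoms from the SMILES: 6 C.
Implicit hydrogens by atom environment:
  4 × C: 2 H each → 8
  1 × C: 3 H
  1 × C: 1 H
  Total hydrogens = 12.
Molecular formula: C6H12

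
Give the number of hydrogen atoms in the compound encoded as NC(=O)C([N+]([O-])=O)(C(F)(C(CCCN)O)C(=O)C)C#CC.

Hydrogens are implicit in SMILES; fill each atom to its normal valence:
  6 × C: no H
  3 × C: 2 H each → 6
  3 × O: no H
  2 × C: 3 H each → 6
  2 × N: 2 H each → 4
  1 × C: 1 H
  1 × F: no H
  1 × N (charge +1): no H
  1 × O: 1 H
  1 × O (charge -1): no H
  Total hydrogens = 18.

18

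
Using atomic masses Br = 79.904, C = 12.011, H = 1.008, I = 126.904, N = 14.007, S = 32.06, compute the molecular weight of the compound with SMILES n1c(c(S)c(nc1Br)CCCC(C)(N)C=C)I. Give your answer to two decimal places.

Molecular formula: C11H15BrIN3S.
M = 1×79.904 + 11×12.011 + 15×1.008 + 1×126.904 + 3×14.007 + 1×32.06 = 428.13 g/mol.

428.13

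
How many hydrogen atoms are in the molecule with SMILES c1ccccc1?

Hydrogens are implicit in SMILES; fill each atom to its normal valence:
  6 × C (aromatic): 1 H each → 6
  Total hydrogens = 6.

6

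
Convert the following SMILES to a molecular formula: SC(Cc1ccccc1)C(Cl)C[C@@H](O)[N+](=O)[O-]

Heavy atoms from the SMILES: 11 C, 1 Cl, 1 N, 3 O, 1 S.
Implicit hydrogens by atom environment:
  5 × C (aromatic): 1 H each → 5
  3 × C: 1 H each → 3
  2 × C: 2 H each → 4
  1 × C (aromatic): no H
  1 × Cl: no H
  1 × N (charge +1): no H
  1 × O: 1 H
  1 × O: no H
  1 × O (charge -1): no H
  1 × S: 1 H
  Total hydrogens = 14.
Molecular formula: C11H14ClNO3S

C11H14ClNO3S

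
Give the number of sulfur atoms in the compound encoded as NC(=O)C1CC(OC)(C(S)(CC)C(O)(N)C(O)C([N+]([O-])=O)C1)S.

2

The symbol for sulfur appears 2 times in the SMILES.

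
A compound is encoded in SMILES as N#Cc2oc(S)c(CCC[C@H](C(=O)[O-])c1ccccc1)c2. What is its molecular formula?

C16H14NO3S-

Heavy atoms from the SMILES: 16 C, 1 N, 3 O, 1 S.
Implicit hydrogens by atom environment:
  6 × C (aromatic): 1 H each → 6
  4 × C (aromatic): no H
  3 × C: 2 H each → 6
  2 × C: no H
  1 × C: 1 H
  1 × N: no H
  1 × O (aromatic): no H
  1 × O: no H
  1 × O (charge -1): no H
  1 × S: 1 H
  Total hydrogens = 14.
Net charge -1.
Molecular formula: C16H14NO3S-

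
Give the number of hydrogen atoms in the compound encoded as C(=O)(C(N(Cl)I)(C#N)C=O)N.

3

Hydrogens are implicit in SMILES; fill each atom to its normal valence:
  3 × C: no H
  2 × N: no H
  2 × O: no H
  1 × C: 1 H
  1 × Cl: no H
  1 × I: no H
  1 × N: 2 H
  Total hydrogens = 3.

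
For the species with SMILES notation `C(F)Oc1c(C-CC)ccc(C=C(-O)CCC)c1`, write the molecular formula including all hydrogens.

C15H21FO2

Heavy atoms from the SMILES: 15 C, 1 F, 2 O.
Implicit hydrogens by atom environment:
  5 × C: 2 H each → 10
  3 × C (aromatic): 1 H each → 3
  3 × C (aromatic): no H
  2 × C: 3 H each → 6
  1 × C: 1 H
  1 × C: no H
  1 × F: no H
  1 × O: 1 H
  1 × O: no H
  Total hydrogens = 21.
Molecular formula: C15H21FO2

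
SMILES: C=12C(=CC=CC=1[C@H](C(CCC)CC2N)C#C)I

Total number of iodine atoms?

The symbol for iodine appears 1 time in the SMILES.

1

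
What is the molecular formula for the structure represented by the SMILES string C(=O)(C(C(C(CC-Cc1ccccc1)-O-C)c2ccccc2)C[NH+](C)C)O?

Heavy atoms from the SMILES: 23 C, 1 N, 3 O.
Implicit hydrogens by atom environment:
  10 × C (aromatic): 1 H each → 10
  4 × C: 2 H each → 8
  3 × C: 3 H each → 9
  3 × C: 1 H each → 3
  2 × C (aromatic): no H
  2 × O: no H
  1 × C: no H
  1 × N (charge +1): 1 H
  1 × O: 1 H
  Total hydrogens = 32.
Net charge +1.
Molecular formula: C23H32NO3+

C23H32NO3+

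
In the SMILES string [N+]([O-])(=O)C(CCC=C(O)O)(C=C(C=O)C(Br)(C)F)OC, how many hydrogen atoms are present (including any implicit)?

Hydrogens are implicit in SMILES; fill each atom to its normal valence:
  4 × C: no H
  3 × C: 1 H each → 3
  3 × O: no H
  2 × C: 3 H each → 6
  2 × C: 2 H each → 4
  2 × O: 1 H each → 2
  1 × Br: no H
  1 × F: no H
  1 × N (charge +1): no H
  1 × O (charge -1): no H
  Total hydrogens = 15.

15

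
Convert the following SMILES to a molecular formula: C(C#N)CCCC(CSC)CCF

C10H18FNS

Heavy atoms from the SMILES: 10 C, 1 F, 1 N, 1 S.
Implicit hydrogens by atom environment:
  7 × C: 2 H each → 14
  1 × C: 3 H
  1 × C: 1 H
  1 × C: no H
  1 × F: no H
  1 × N: no H
  1 × S: no H
  Total hydrogens = 18.
Molecular formula: C10H18FNS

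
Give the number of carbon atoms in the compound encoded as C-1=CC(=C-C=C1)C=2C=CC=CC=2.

The symbol for carbon appears 12 times in the SMILES.

12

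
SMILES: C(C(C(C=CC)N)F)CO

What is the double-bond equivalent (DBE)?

Molecular formula from the SMILES: C7H14FNO.
DoU = (2C + 2 + N − H − X)/2 = (2·7 + 2 + 1 − 14 − 1)/2 = 2/2 = 1.
(Structurally: 0 ring(s) + 1 π bond(s) = 1.)

1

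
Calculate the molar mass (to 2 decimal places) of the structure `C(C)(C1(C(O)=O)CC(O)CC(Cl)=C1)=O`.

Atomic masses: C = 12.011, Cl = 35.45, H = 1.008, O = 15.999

Molecular formula: C9H11ClO4.
M = 9×12.011 + 1×35.45 + 11×1.008 + 4×15.999 = 218.63 g/mol.

218.63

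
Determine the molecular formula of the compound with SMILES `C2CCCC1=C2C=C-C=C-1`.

C10H12

Heavy atoms from the SMILES: 10 C.
Implicit hydrogens by atom environment:
  4 × C: 2 H each → 8
  4 × C (aromatic): 1 H each → 4
  2 × C (aromatic): no H
  Total hydrogens = 12.
Molecular formula: C10H12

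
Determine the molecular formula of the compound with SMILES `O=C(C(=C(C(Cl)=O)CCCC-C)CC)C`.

Heavy atoms from the SMILES: 12 C, 1 Cl, 2 O.
Implicit hydrogens by atom environment:
  5 × C: 2 H each → 10
  4 × C: no H
  3 × C: 3 H each → 9
  2 × O: no H
  1 × Cl: no H
  Total hydrogens = 19.
Molecular formula: C12H19ClO2

C12H19ClO2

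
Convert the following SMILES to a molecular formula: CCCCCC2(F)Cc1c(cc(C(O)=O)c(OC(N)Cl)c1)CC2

C17H23ClFNO3

Heavy atoms from the SMILES: 17 C, 1 Cl, 1 F, 1 N, 3 O.
Implicit hydrogens by atom environment:
  7 × C: 2 H each → 14
  4 × C (aromatic): no H
  2 × C (aromatic): 1 H each → 2
  2 × C: no H
  2 × O: no H
  1 × C: 3 H
  1 × C: 1 H
  1 × Cl: no H
  1 × F: no H
  1 × N: 2 H
  1 × O: 1 H
  Total hydrogens = 23.
Molecular formula: C17H23ClFNO3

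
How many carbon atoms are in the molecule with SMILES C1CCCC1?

The symbol for carbon appears 5 times in the SMILES.

5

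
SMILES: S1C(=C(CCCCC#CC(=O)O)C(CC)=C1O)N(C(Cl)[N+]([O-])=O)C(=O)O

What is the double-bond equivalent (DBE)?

8

Molecular formula from the SMILES: C15H17ClN2O7S.
DoU = (2C + 2 + N − H − X)/2 = (2·15 + 2 + 2 − 17 − 1)/2 = 16/2 = 8.
(Structurally: 1 ring(s) + 7 π bond(s) = 8.)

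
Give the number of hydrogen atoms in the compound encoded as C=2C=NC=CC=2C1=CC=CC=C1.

Hydrogens are implicit in SMILES; fill each atom to its normal valence:
  9 × C (aromatic): 1 H each → 9
  2 × C (aromatic): no H
  1 × N (aromatic): no H
  Total hydrogens = 9.

9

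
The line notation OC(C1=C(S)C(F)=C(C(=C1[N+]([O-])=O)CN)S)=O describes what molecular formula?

C8H7FN2O4S2

Heavy atoms from the SMILES: 8 C, 1 F, 2 N, 4 O, 2 S.
Implicit hydrogens by atom environment:
  6 × C (aromatic): no H
  2 × O: no H
  2 × S: 1 H each → 2
  1 × C: 2 H
  1 × C: no H
  1 × F: no H
  1 × N: 2 H
  1 × N (charge +1): no H
  1 × O: 1 H
  1 × O (charge -1): no H
  Total hydrogens = 7.
Molecular formula: C8H7FN2O4S2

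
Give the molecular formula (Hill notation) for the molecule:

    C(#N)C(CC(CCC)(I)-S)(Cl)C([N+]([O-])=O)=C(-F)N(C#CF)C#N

Heavy atoms from the SMILES: 12 C, 1 Cl, 2 F, 1 I, 4 N, 2 O, 1 S.
Implicit hydrogens by atom environment:
  8 × C: no H
  3 × C: 2 H each → 6
  3 × N: no H
  2 × F: no H
  1 × C: 3 H
  1 × Cl: no H
  1 × I: no H
  1 × N (charge +1): no H
  1 × O: no H
  1 × O (charge -1): no H
  1 × S: 1 H
  Total hydrogens = 10.
Molecular formula: C12H10ClF2IN4O2S

C12H10ClF2IN4O2S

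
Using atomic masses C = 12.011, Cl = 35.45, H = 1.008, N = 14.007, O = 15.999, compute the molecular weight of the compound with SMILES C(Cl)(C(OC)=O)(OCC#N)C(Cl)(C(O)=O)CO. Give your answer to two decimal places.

286.06

Molecular formula: C8H9Cl2NO6.
M = 8×12.011 + 2×35.45 + 9×1.008 + 1×14.007 + 6×15.999 = 286.06 g/mol.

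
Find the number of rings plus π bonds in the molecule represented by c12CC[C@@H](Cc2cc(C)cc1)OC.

Molecular formula from the SMILES: C12H16O.
DoU = (2C + 2 + N − H − X)/2 = (2·12 + 2 + 0 − 16 − 0)/2 = 10/2 = 5.
(Structurally: 2 ring(s) + 3 π bond(s) = 5.)

5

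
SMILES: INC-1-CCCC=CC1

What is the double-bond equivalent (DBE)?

2

Molecular formula from the SMILES: C7H12IN.
DoU = (2C + 2 + N − H − X)/2 = (2·7 + 2 + 1 − 12 − 1)/2 = 4/2 = 2.
(Structurally: 1 ring(s) + 1 π bond(s) = 2.)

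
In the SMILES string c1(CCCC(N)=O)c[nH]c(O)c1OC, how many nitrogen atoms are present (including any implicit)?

The symbol for nitrogen appears 2 times in the SMILES.

2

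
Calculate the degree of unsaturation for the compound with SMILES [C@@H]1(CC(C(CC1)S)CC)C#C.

3

Molecular formula from the SMILES: C10H16S.
DoU = (2C + 2 + N − H − X)/2 = (2·10 + 2 + 0 − 16 − 0)/2 = 6/2 = 3.
(Structurally: 1 ring(s) + 2 π bond(s) = 3.)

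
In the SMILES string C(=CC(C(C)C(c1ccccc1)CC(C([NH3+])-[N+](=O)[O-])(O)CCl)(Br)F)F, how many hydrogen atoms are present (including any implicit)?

Hydrogens are implicit in SMILES; fill each atom to its normal valence:
  5 × C: 1 H each → 5
  5 × C (aromatic): 1 H each → 5
  2 × C: 2 H each → 4
  2 × C: no H
  2 × F: no H
  1 × Br: no H
  1 × C: 3 H
  1 × C (aromatic): no H
  1 × Cl: no H
  1 × N (charge +1): 3 H
  1 × N (charge +1): no H
  1 × O: 1 H
  1 × O: no H
  1 × O (charge -1): no H
  Total hydrogens = 21.

21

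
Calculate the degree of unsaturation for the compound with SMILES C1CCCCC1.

Molecular formula from the SMILES: C6H12.
DoU = (2C + 2 + N − H − X)/2 = (2·6 + 2 + 0 − 12 − 0)/2 = 2/2 = 1.
(Structurally: 1 ring(s) + 0 π bond(s) = 1.)

1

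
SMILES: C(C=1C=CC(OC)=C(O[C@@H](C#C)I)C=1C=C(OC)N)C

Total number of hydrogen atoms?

18

Hydrogens are implicit in SMILES; fill each atom to its normal valence:
  4 × C (aromatic): no H
  3 × C: 3 H each → 9
  3 × C: 1 H each → 3
  3 × O: no H
  2 × C (aromatic): 1 H each → 2
  2 × C: no H
  1 × C: 2 H
  1 × I: no H
  1 × N: 2 H
  Total hydrogens = 18.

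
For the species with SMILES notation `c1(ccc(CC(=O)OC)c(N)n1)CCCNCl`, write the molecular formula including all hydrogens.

C11H16ClN3O2

Heavy atoms from the SMILES: 11 C, 1 Cl, 3 N, 2 O.
Implicit hydrogens by atom environment:
  4 × C: 2 H each → 8
  3 × C (aromatic): no H
  2 × C (aromatic): 1 H each → 2
  2 × O: no H
  1 × C: 3 H
  1 × C: no H
  1 × Cl: no H
  1 × N: 2 H
  1 × N: 1 H
  1 × N (aromatic): no H
  Total hydrogens = 16.
Molecular formula: C11H16ClN3O2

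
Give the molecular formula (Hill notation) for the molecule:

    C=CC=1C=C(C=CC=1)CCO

C10H12O

Heavy atoms from the SMILES: 10 C, 1 O.
Implicit hydrogens by atom environment:
  4 × C (aromatic): 1 H each → 4
  3 × C: 2 H each → 6
  2 × C (aromatic): no H
  1 × C: 1 H
  1 × O: 1 H
  Total hydrogens = 12.
Molecular formula: C10H12O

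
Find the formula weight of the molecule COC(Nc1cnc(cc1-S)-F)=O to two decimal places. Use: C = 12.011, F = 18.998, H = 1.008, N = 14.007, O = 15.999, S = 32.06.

202.20

Molecular formula: C7H7FN2O2S.
M = 7×12.011 + 1×18.998 + 7×1.008 + 2×14.007 + 2×15.999 + 1×32.06 = 202.20 g/mol.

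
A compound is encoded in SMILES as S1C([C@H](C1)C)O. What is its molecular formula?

C4H8OS

Heavy atoms from the SMILES: 4 C, 1 O, 1 S.
Implicit hydrogens by atom environment:
  2 × C: 1 H each → 2
  1 × C: 3 H
  1 × C: 2 H
  1 × O: 1 H
  1 × S: no H
  Total hydrogens = 8.
Molecular formula: C4H8OS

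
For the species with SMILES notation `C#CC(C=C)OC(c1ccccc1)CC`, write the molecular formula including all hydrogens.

Heavy atoms from the SMILES: 14 C, 1 O.
Implicit hydrogens by atom environment:
  5 × C (aromatic): 1 H each → 5
  4 × C: 1 H each → 4
  2 × C: 2 H each → 4
  1 × C: 3 H
  1 × C: no H
  1 × C (aromatic): no H
  1 × O: no H
  Total hydrogens = 16.
Molecular formula: C14H16O

C14H16O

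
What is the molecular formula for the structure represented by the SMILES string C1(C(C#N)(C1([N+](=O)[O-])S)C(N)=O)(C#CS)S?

Heavy atoms from the SMILES: 7 C, 3 N, 3 O, 3 S.
Implicit hydrogens by atom environment:
  7 × C: no H
  3 × S: 1 H each → 3
  2 × O: no H
  1 × N: 2 H
  1 × N: no H
  1 × N (charge +1): no H
  1 × O (charge -1): no H
  Total hydrogens = 5.
Molecular formula: C7H5N3O3S3

C7H5N3O3S3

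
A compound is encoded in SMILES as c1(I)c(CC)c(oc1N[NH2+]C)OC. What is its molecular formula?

Heavy atoms from the SMILES: 8 C, 1 I, 2 N, 2 O.
Implicit hydrogens by atom environment:
  4 × C (aromatic): no H
  3 × C: 3 H each → 9
  1 × C: 2 H
  1 × I: no H
  1 × N (charge +1): 2 H
  1 × N: 1 H
  1 × O (aromatic): no H
  1 × O: no H
  Total hydrogens = 14.
Net charge +1.
Molecular formula: C8H14IN2O2+

C8H14IN2O2+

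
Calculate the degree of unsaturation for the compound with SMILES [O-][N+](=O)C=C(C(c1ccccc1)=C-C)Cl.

Molecular formula from the SMILES: C11H10ClNO2.
DoU = (2C + 2 + N − H − X)/2 = (2·11 + 2 + 1 − 10 − 1)/2 = 14/2 = 7.
(Structurally: 1 ring(s) + 6 π bond(s) = 7.)

7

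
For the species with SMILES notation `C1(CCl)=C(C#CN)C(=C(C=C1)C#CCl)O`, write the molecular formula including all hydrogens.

Heavy atoms from the SMILES: 11 C, 2 Cl, 1 N, 1 O.
Implicit hydrogens by atom environment:
  4 × C (aromatic): no H
  4 × C: no H
  2 × C (aromatic): 1 H each → 2
  2 × Cl: no H
  1 × C: 2 H
  1 × N: 2 H
  1 × O: 1 H
  Total hydrogens = 7.
Molecular formula: C11H7Cl2NO

C11H7Cl2NO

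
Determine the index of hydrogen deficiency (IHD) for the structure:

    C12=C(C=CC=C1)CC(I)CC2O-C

Molecular formula from the SMILES: C11H13IO.
DoU = (2C + 2 + N − H − X)/2 = (2·11 + 2 + 0 − 13 − 1)/2 = 10/2 = 5.
(Structurally: 2 ring(s) + 3 π bond(s) = 5.)

5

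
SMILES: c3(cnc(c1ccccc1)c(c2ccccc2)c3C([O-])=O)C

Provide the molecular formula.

C19H14NO2-

Heavy atoms from the SMILES: 19 C, 1 N, 2 O.
Implicit hydrogens by atom environment:
  11 × C (aromatic): 1 H each → 11
  6 × C (aromatic): no H
  1 × C: 3 H
  1 × C: no H
  1 × N (aromatic): no H
  1 × O: no H
  1 × O (charge -1): no H
  Total hydrogens = 14.
Net charge -1.
Molecular formula: C19H14NO2-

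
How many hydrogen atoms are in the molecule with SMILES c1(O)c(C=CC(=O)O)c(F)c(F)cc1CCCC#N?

Hydrogens are implicit in SMILES; fill each atom to its normal valence:
  5 × C (aromatic): no H
  3 × C: 2 H each → 6
  2 × C: 1 H each → 2
  2 × C: no H
  2 × F: no H
  2 × O: 1 H each → 2
  1 × C (aromatic): 1 H
  1 × N: no H
  1 × O: no H
  Total hydrogens = 11.

11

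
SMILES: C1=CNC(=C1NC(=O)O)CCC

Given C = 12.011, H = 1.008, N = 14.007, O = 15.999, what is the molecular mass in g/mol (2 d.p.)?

168.20

Molecular formula: C8H12N2O2.
M = 8×12.011 + 12×1.008 + 2×14.007 + 2×15.999 = 168.20 g/mol.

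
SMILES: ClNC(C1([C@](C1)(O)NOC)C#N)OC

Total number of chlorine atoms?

1

The symbol for chlorine appears 1 time in the SMILES.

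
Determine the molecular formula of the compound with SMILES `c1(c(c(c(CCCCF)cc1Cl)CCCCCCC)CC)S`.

Heavy atoms from the SMILES: 19 C, 1 Cl, 1 F, 1 S.
Implicit hydrogens by atom environment:
  11 × C: 2 H each → 22
  5 × C (aromatic): no H
  2 × C: 3 H each → 6
  1 × C (aromatic): 1 H
  1 × Cl: no H
  1 × F: no H
  1 × S: 1 H
  Total hydrogens = 30.
Molecular formula: C19H30ClFS

C19H30ClFS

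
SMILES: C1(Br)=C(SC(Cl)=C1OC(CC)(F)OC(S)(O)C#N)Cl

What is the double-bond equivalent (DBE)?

5

Molecular formula from the SMILES: C9H7BrCl2FNO3S2.
DoU = (2C + 2 + N − H − X)/2 = (2·9 + 2 + 1 − 7 − 4)/2 = 10/2 = 5.
(Structurally: 1 ring(s) + 4 π bond(s) = 5.)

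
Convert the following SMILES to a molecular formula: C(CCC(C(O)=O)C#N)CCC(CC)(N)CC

C13H24N2O2

Heavy atoms from the SMILES: 13 C, 2 N, 2 O.
Implicit hydrogens by atom environment:
  7 × C: 2 H each → 14
  3 × C: no H
  2 × C: 3 H each → 6
  1 × C: 1 H
  1 × N: 2 H
  1 × N: no H
  1 × O: 1 H
  1 × O: no H
  Total hydrogens = 24.
Molecular formula: C13H24N2O2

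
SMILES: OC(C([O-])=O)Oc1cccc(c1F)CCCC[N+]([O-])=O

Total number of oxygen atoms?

The symbol for oxygen appears 6 times in the SMILES.

6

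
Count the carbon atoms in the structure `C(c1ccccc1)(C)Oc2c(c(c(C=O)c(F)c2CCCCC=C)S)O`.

The symbol for carbon appears 21 times in the SMILES. Lowercase c denotes aromatic carbon and counts toward C.

21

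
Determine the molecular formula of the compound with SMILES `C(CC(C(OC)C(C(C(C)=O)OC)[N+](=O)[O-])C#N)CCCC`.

C15H26N2O5

Heavy atoms from the SMILES: 15 C, 2 N, 5 O.
Implicit hydrogens by atom environment:
  5 × C: 2 H each → 10
  4 × C: 3 H each → 12
  4 × C: 1 H each → 4
  4 × O: no H
  2 × C: no H
  1 × N: no H
  1 × N (charge +1): no H
  1 × O (charge -1): no H
  Total hydrogens = 26.
Molecular formula: C15H26N2O5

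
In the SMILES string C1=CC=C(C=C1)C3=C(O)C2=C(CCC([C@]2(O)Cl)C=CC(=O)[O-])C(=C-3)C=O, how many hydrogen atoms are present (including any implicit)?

16

Hydrogens are implicit in SMILES; fill each atom to its normal valence:
  6 × C (aromatic): 1 H each → 6
  6 × C (aromatic): no H
  4 × C: 1 H each → 4
  2 × C: 2 H each → 4
  2 × C: no H
  2 × O: 1 H each → 2
  2 × O: no H
  1 × Cl: no H
  1 × O (charge -1): no H
  Total hydrogens = 16.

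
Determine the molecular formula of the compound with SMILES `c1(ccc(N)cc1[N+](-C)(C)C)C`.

C10H17N2+

Heavy atoms from the SMILES: 10 C, 2 N.
Implicit hydrogens by atom environment:
  4 × C: 3 H each → 12
  3 × C (aromatic): 1 H each → 3
  3 × C (aromatic): no H
  1 × N: 2 H
  1 × N (charge +1): no H
  Total hydrogens = 17.
Net charge +1.
Molecular formula: C10H17N2+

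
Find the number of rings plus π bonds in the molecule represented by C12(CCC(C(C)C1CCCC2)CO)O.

2

Molecular formula from the SMILES: C12H22O2.
DoU = (2C + 2 + N − H − X)/2 = (2·12 + 2 + 0 − 22 − 0)/2 = 4/2 = 2.
(Structurally: 2 ring(s) + 0 π bond(s) = 2.)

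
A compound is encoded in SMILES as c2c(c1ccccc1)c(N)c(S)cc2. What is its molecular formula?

Heavy atoms from the SMILES: 12 C, 1 N, 1 S.
Implicit hydrogens by atom environment:
  8 × C (aromatic): 1 H each → 8
  4 × C (aromatic): no H
  1 × N: 2 H
  1 × S: 1 H
  Total hydrogens = 11.
Molecular formula: C12H11NS

C12H11NS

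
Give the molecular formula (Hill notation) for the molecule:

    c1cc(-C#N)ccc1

C7H5N

Heavy atoms from the SMILES: 7 C, 1 N.
Implicit hydrogens by atom environment:
  5 × C (aromatic): 1 H each → 5
  1 × C (aromatic): no H
  1 × C: no H
  1 × N: no H
  Total hydrogens = 5.
Molecular formula: C7H5N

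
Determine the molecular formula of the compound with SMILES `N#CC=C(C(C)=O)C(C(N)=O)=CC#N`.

Heavy atoms from the SMILES: 9 C, 3 N, 2 O.
Implicit hydrogens by atom environment:
  6 × C: no H
  2 × C: 1 H each → 2
  2 × N: no H
  2 × O: no H
  1 × C: 3 H
  1 × N: 2 H
  Total hydrogens = 7.
Molecular formula: C9H7N3O2

C9H7N3O2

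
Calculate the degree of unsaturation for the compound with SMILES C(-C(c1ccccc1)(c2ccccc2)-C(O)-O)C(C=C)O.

9

Molecular formula from the SMILES: C18H20O3.
DoU = (2C + 2 + N − H − X)/2 = (2·18 + 2 + 0 − 20 − 0)/2 = 18/2 = 9.
(Structurally: 2 ring(s) + 7 π bond(s) = 9.)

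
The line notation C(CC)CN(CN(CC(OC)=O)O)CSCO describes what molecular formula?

C10H22N2O4S

Heavy atoms from the SMILES: 10 C, 2 N, 4 O, 1 S.
Implicit hydrogens by atom environment:
  7 × C: 2 H each → 14
  2 × C: 3 H each → 6
  2 × N: no H
  2 × O: 1 H each → 2
  2 × O: no H
  1 × C: no H
  1 × S: no H
  Total hydrogens = 22.
Molecular formula: C10H22N2O4S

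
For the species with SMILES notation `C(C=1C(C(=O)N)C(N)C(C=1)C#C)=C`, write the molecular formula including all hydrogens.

C10H12N2O

Heavy atoms from the SMILES: 10 C, 2 N, 1 O.
Implicit hydrogens by atom environment:
  6 × C: 1 H each → 6
  3 × C: no H
  2 × N: 2 H each → 4
  1 × C: 2 H
  1 × O: no H
  Total hydrogens = 12.
Molecular formula: C10H12N2O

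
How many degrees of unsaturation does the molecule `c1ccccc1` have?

Molecular formula from the SMILES: C6H6.
DoU = (2C + 2 + N − H − X)/2 = (2·6 + 2 + 0 − 6 − 0)/2 = 8/2 = 4.
(Structurally: 1 ring(s) + 3 π bond(s) = 4.)

4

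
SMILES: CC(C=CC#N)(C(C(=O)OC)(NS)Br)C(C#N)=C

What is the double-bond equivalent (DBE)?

Molecular formula from the SMILES: C11H12BrN3O2S.
DoU = (2C + 2 + N − H − X)/2 = (2·11 + 2 + 3 − 12 − 1)/2 = 14/2 = 7.
(Structurally: 0 ring(s) + 7 π bond(s) = 7.)

7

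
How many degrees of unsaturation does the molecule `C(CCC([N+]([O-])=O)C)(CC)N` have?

Molecular formula from the SMILES: C7H16N2O2.
DoU = (2C + 2 + N − H − X)/2 = (2·7 + 2 + 2 − 16 − 0)/2 = 2/2 = 1.
(Structurally: 0 ring(s) + 1 π bond(s) = 1.)

1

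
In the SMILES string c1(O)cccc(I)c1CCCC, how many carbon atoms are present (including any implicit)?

The symbol for carbon appears 10 times in the SMILES. Lowercase c denotes aromatic carbon and counts toward C.

10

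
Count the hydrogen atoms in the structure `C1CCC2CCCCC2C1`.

Hydrogens are implicit in SMILES; fill each atom to its normal valence:
  8 × C: 2 H each → 16
  2 × C: 1 H each → 2
  Total hydrogens = 18.

18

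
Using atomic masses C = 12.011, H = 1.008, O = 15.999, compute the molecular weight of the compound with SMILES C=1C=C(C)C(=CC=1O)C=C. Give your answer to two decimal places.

134.18

Molecular formula: C9H10O.
M = 9×12.011 + 10×1.008 + 1×15.999 = 134.18 g/mol.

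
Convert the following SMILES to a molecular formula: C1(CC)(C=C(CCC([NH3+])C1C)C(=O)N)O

Heavy atoms from the SMILES: 11 C, 2 N, 2 O.
Implicit hydrogens by atom environment:
  3 × C: 2 H each → 6
  3 × C: 1 H each → 3
  3 × C: no H
  2 × C: 3 H each → 6
  1 × N (charge +1): 3 H
  1 × N: 2 H
  1 × O: 1 H
  1 × O: no H
  Total hydrogens = 21.
Net charge +1.
Molecular formula: C11H21N2O2+

C11H21N2O2+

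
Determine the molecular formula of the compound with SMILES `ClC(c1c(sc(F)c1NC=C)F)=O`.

C7H4ClF2NOS

Heavy atoms from the SMILES: 7 C, 1 Cl, 2 F, 1 N, 1 O, 1 S.
Implicit hydrogens by atom environment:
  4 × C (aromatic): no H
  2 × F: no H
  1 × C: 2 H
  1 × C: 1 H
  1 × C: no H
  1 × Cl: no H
  1 × N: 1 H
  1 × O: no H
  1 × S (aromatic): no H
  Total hydrogens = 4.
Molecular formula: C7H4ClF2NOS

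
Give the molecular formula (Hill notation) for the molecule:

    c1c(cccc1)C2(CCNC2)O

C10H13NO

Heavy atoms from the SMILES: 10 C, 1 N, 1 O.
Implicit hydrogens by atom environment:
  5 × C (aromatic): 1 H each → 5
  3 × C: 2 H each → 6
  1 × C: no H
  1 × C (aromatic): no H
  1 × N: 1 H
  1 × O: 1 H
  Total hydrogens = 13.
Molecular formula: C10H13NO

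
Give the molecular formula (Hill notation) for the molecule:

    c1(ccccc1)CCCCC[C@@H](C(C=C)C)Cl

C16H23Cl

Heavy atoms from the SMILES: 16 C, 1 Cl.
Implicit hydrogens by atom environment:
  6 × C: 2 H each → 12
  5 × C (aromatic): 1 H each → 5
  3 × C: 1 H each → 3
  1 × C: 3 H
  1 × C (aromatic): no H
  1 × Cl: no H
  Total hydrogens = 23.
Molecular formula: C16H23Cl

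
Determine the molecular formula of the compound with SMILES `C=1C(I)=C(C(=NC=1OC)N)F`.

C6H6FIN2O

Heavy atoms from the SMILES: 6 C, 1 F, 1 I, 2 N, 1 O.
Implicit hydrogens by atom environment:
  4 × C (aromatic): no H
  1 × C: 3 H
  1 × C (aromatic): 1 H
  1 × F: no H
  1 × I: no H
  1 × N: 2 H
  1 × N (aromatic): no H
  1 × O: no H
  Total hydrogens = 6.
Molecular formula: C6H6FIN2O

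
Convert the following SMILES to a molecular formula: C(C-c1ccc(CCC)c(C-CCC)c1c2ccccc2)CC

C23H32

Heavy atoms from the SMILES: 23 C.
Implicit hydrogens by atom environment:
  8 × C: 2 H each → 16
  7 × C (aromatic): 1 H each → 7
  5 × C (aromatic): no H
  3 × C: 3 H each → 9
  Total hydrogens = 32.
Molecular formula: C23H32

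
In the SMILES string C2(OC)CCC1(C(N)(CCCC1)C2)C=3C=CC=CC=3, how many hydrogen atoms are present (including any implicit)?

Hydrogens are implicit in SMILES; fill each atom to its normal valence:
  7 × C: 2 H each → 14
  5 × C (aromatic): 1 H each → 5
  2 × C: no H
  1 × C: 3 H
  1 × C: 1 H
  1 × C (aromatic): no H
  1 × N: 2 H
  1 × O: no H
  Total hydrogens = 25.

25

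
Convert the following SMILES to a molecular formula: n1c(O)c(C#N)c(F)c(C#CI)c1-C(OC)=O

Heavy atoms from the SMILES: 10 C, 1 F, 1 I, 2 N, 3 O.
Implicit hydrogens by atom environment:
  5 × C (aromatic): no H
  4 × C: no H
  2 × O: no H
  1 × C: 3 H
  1 × F: no H
  1 × I: no H
  1 × N (aromatic): no H
  1 × N: no H
  1 × O: 1 H
  Total hydrogens = 4.
Molecular formula: C10H4FIN2O3

C10H4FIN2O3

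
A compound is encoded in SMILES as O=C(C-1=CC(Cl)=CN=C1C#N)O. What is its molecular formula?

Heavy atoms from the SMILES: 7 C, 1 Cl, 2 N, 2 O.
Implicit hydrogens by atom environment:
  3 × C (aromatic): no H
  2 × C (aromatic): 1 H each → 2
  2 × C: no H
  1 × Cl: no H
  1 × N (aromatic): no H
  1 × N: no H
  1 × O: 1 H
  1 × O: no H
  Total hydrogens = 3.
Molecular formula: C7H3ClN2O2

C7H3ClN2O2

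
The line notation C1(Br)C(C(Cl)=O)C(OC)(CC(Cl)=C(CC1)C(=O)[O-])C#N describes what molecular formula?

C12H11BrCl2NO4-

Heavy atoms from the SMILES: 1 Br, 12 C, 2 Cl, 1 N, 4 O.
Implicit hydrogens by atom environment:
  6 × C: no H
  3 × C: 2 H each → 6
  3 × O: no H
  2 × C: 1 H each → 2
  2 × Cl: no H
  1 × Br: no H
  1 × C: 3 H
  1 × N: no H
  1 × O (charge -1): no H
  Total hydrogens = 11.
Net charge -1.
Molecular formula: C12H11BrCl2NO4-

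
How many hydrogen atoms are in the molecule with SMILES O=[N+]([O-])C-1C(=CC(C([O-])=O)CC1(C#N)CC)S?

11

Hydrogens are implicit in SMILES; fill each atom to its normal valence:
  4 × C: no H
  3 × C: 1 H each → 3
  2 × C: 2 H each → 4
  2 × O: no H
  2 × O (charge -1): no H
  1 × C: 3 H
  1 × N (charge +1): no H
  1 × N: no H
  1 × S: 1 H
  Total hydrogens = 11.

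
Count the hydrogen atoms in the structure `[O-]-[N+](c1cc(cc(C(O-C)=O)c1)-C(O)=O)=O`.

7

Hydrogens are implicit in SMILES; fill each atom to its normal valence:
  4 × O: no H
  3 × C (aromatic): 1 H each → 3
  3 × C (aromatic): no H
  2 × C: no H
  1 × C: 3 H
  1 × N (charge +1): no H
  1 × O: 1 H
  1 × O (charge -1): no H
  Total hydrogens = 7.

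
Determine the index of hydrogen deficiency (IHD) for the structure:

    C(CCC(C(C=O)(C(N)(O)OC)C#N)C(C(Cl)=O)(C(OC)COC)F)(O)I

Molecular formula from the SMILES: C15H23ClFIN2O7.
DoU = (2C + 2 + N − H − X)/2 = (2·15 + 2 + 2 − 23 − 3)/2 = 8/2 = 4.
(Structurally: 0 ring(s) + 4 π bond(s) = 4.)

4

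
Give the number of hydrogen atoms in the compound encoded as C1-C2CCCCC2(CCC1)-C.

Hydrogens are implicit in SMILES; fill each atom to its normal valence:
  8 × C: 2 H each → 16
  1 × C: 3 H
  1 × C: 1 H
  1 × C: no H
  Total hydrogens = 20.

20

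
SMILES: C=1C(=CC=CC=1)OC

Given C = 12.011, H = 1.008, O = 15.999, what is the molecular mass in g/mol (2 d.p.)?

108.14

Molecular formula: C7H8O.
M = 7×12.011 + 8×1.008 + 1×15.999 = 108.14 g/mol.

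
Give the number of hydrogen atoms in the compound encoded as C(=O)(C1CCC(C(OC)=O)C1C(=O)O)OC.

Hydrogens are implicit in SMILES; fill each atom to its normal valence:
  5 × O: no H
  3 × C: 1 H each → 3
  3 × C: no H
  2 × C: 3 H each → 6
  2 × C: 2 H each → 4
  1 × O: 1 H
  Total hydrogens = 14.

14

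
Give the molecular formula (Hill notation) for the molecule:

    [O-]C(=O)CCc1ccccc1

Heavy atoms from the SMILES: 9 C, 2 O.
Implicit hydrogens by atom environment:
  5 × C (aromatic): 1 H each → 5
  2 × C: 2 H each → 4
  1 × C (aromatic): no H
  1 × C: no H
  1 × O: no H
  1 × O (charge -1): no H
  Total hydrogens = 9.
Net charge -1.
Molecular formula: C9H9O2-

C9H9O2-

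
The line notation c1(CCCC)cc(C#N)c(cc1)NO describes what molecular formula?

C11H14N2O

Heavy atoms from the SMILES: 11 C, 2 N, 1 O.
Implicit hydrogens by atom environment:
  3 × C: 2 H each → 6
  3 × C (aromatic): 1 H each → 3
  3 × C (aromatic): no H
  1 × C: 3 H
  1 × C: no H
  1 × N: 1 H
  1 × N: no H
  1 × O: 1 H
  Total hydrogens = 14.
Molecular formula: C11H14N2O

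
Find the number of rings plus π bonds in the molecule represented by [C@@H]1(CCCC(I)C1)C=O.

2

Molecular formula from the SMILES: C7H11IO.
DoU = (2C + 2 + N − H − X)/2 = (2·7 + 2 + 0 − 11 − 1)/2 = 4/2 = 2.
(Structurally: 1 ring(s) + 1 π bond(s) = 2.)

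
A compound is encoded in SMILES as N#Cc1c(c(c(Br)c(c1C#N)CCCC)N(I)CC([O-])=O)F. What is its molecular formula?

Heavy atoms from the SMILES: 1 Br, 14 C, 1 F, 1 I, 3 N, 2 O.
Implicit hydrogens by atom environment:
  6 × C (aromatic): no H
  4 × C: 2 H each → 8
  3 × C: no H
  3 × N: no H
  1 × Br: no H
  1 × C: 3 H
  1 × F: no H
  1 × I: no H
  1 × O: no H
  1 × O (charge -1): no H
  Total hydrogens = 11.
Net charge -1.
Molecular formula: C14H11BrFIN3O2-

C14H11BrFIN3O2-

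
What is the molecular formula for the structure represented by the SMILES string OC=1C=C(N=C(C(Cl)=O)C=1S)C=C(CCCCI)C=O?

Heavy atoms from the SMILES: 13 C, 1 Cl, 1 I, 1 N, 3 O, 1 S.
Implicit hydrogens by atom environment:
  4 × C: 2 H each → 8
  4 × C (aromatic): no H
  2 × C: 1 H each → 2
  2 × C: no H
  2 × O: no H
  1 × C (aromatic): 1 H
  1 × Cl: no H
  1 × I: no H
  1 × N (aromatic): no H
  1 × O: 1 H
  1 × S: 1 H
  Total hydrogens = 13.
Molecular formula: C13H13ClINO3S

C13H13ClINO3S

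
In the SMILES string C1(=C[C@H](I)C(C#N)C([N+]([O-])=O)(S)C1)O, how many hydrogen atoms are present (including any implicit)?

Hydrogens are implicit in SMILES; fill each atom to its normal valence:
  3 × C: 1 H each → 3
  3 × C: no H
  1 × C: 2 H
  1 × I: no H
  1 × N: no H
  1 × N (charge +1): no H
  1 × O: 1 H
  1 × O: no H
  1 × O (charge -1): no H
  1 × S: 1 H
  Total hydrogens = 7.

7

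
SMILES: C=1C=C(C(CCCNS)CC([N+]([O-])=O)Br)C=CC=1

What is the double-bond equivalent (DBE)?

5

Molecular formula from the SMILES: C12H17BrN2O2S.
DoU = (2C + 2 + N − H − X)/2 = (2·12 + 2 + 2 − 17 − 1)/2 = 10/2 = 5.
(Structurally: 1 ring(s) + 4 π bond(s) = 5.)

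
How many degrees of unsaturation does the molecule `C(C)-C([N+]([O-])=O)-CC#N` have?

3

Molecular formula from the SMILES: C5H8N2O2.
DoU = (2C + 2 + N − H − X)/2 = (2·5 + 2 + 2 − 8 − 0)/2 = 6/2 = 3.
(Structurally: 0 ring(s) + 3 π bond(s) = 3.)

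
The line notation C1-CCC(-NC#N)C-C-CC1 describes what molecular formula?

C9H16N2

Heavy atoms from the SMILES: 9 C, 2 N.
Implicit hydrogens by atom environment:
  7 × C: 2 H each → 14
  1 × C: 1 H
  1 × C: no H
  1 × N: 1 H
  1 × N: no H
  Total hydrogens = 16.
Molecular formula: C9H16N2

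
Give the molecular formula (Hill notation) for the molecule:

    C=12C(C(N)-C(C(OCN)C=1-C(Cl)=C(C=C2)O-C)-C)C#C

C15H19ClN2O2

Heavy atoms from the SMILES: 15 C, 1 Cl, 2 N, 2 O.
Implicit hydrogens by atom environment:
  5 × C: 1 H each → 5
  4 × C (aromatic): no H
  2 × C: 3 H each → 6
  2 × C (aromatic): 1 H each → 2
  2 × N: 2 H each → 4
  2 × O: no H
  1 × C: 2 H
  1 × C: no H
  1 × Cl: no H
  Total hydrogens = 19.
Molecular formula: C15H19ClN2O2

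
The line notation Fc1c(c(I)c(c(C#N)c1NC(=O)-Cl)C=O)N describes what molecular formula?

C9H4ClFIN3O2

Heavy atoms from the SMILES: 9 C, 1 Cl, 1 F, 1 I, 3 N, 2 O.
Implicit hydrogens by atom environment:
  6 × C (aromatic): no H
  2 × C: no H
  2 × O: no H
  1 × C: 1 H
  1 × Cl: no H
  1 × F: no H
  1 × I: no H
  1 × N: 2 H
  1 × N: 1 H
  1 × N: no H
  Total hydrogens = 4.
Molecular formula: C9H4ClFIN3O2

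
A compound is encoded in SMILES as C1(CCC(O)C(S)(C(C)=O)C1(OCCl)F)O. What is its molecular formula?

Heavy atoms from the SMILES: 9 C, 1 Cl, 1 F, 4 O, 1 S.
Implicit hydrogens by atom environment:
  3 × C: 2 H each → 6
  3 × C: no H
  2 × C: 1 H each → 2
  2 × O: 1 H each → 2
  2 × O: no H
  1 × C: 3 H
  1 × Cl: no H
  1 × F: no H
  1 × S: 1 H
  Total hydrogens = 14.
Molecular formula: C9H14ClFO4S

C9H14ClFO4S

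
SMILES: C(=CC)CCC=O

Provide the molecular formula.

C6H10O

Heavy atoms from the SMILES: 6 C, 1 O.
Implicit hydrogens by atom environment:
  3 × C: 1 H each → 3
  2 × C: 2 H each → 4
  1 × C: 3 H
  1 × O: no H
  Total hydrogens = 10.
Molecular formula: C6H10O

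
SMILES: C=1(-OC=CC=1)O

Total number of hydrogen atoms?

4

Hydrogens are implicit in SMILES; fill each atom to its normal valence:
  3 × C (aromatic): 1 H each → 3
  1 × C (aromatic): no H
  1 × O: 1 H
  1 × O (aromatic): no H
  Total hydrogens = 4.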